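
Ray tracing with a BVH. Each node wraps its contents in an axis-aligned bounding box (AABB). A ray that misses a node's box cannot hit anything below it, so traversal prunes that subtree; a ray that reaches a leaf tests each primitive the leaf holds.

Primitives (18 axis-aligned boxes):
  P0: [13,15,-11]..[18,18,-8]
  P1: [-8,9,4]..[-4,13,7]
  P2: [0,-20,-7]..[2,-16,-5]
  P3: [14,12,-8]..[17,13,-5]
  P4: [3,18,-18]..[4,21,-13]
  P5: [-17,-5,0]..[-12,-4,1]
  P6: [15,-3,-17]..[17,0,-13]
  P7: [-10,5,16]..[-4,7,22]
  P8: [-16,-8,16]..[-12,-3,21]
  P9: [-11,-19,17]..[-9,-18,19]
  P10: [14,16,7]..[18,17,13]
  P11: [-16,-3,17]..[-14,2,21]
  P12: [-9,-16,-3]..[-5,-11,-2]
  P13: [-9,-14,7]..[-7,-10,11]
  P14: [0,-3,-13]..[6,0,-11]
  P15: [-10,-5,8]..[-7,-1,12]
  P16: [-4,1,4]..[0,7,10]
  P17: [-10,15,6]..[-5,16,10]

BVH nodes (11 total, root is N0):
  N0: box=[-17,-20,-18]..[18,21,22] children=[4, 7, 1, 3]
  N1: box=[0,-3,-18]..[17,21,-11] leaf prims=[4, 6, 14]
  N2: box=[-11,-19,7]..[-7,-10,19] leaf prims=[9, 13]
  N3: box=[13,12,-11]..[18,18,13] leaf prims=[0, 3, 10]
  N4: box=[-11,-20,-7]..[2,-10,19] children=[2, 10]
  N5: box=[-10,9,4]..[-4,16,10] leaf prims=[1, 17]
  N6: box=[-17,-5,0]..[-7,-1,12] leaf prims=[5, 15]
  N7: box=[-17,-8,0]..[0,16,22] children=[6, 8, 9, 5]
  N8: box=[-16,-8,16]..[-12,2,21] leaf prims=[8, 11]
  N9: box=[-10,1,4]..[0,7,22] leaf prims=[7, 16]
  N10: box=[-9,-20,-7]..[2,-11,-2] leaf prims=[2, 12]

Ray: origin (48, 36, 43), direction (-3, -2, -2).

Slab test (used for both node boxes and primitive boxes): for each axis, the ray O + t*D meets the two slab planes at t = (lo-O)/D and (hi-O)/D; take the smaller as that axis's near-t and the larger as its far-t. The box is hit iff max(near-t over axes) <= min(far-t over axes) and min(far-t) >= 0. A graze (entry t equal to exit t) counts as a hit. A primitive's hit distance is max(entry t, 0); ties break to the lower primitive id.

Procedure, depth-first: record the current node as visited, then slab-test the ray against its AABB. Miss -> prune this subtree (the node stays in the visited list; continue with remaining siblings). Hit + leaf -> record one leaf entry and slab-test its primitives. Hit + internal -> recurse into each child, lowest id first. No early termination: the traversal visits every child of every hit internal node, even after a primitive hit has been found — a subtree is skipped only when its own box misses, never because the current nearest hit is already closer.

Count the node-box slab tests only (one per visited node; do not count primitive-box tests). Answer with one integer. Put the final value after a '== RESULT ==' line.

Walk:
N0 x:[10,65/3] y:[15/2,28] z:[21/2,61/2] -> hit [21/2,65/3], descend [1, 3, 4, 7]
  N1 x:[31/3,16] y:[15/2,39/2] z:[27,61/2] -> miss, prune
  N3 x:[10,35/3] y:[9,12] z:[15,27] -> miss, prune
  N4 x:[46/3,59/3] y:[23,28] z:[12,25] -> miss, prune
  N7 x:[16,65/3] y:[10,22] z:[21/2,43/2] -> hit [16,43/2], descend [5, 6, 8, 9]
    N5 x:[52/3,58/3] y:[10,27/2] z:[33/2,39/2] -> miss, prune
    N6 x:[55/3,65/3] y:[37/2,41/2] z:[31/2,43/2] -> hit [37/2,41/2] leaf, test {P5(miss), P15(miss)}
    N8 x:[20,64/3] y:[17,22] z:[11,27/2] -> miss, prune
    N9 x:[16,58/3] y:[29/2,35/2] z:[21/2,39/2] -> hit [16,35/2] leaf, test {P7(miss), P16@t=33/2}

Visited [0, 1, 3, 4, 7, 5, 6, 8, 9]. Tests: 9 box, 2 leaf. Nearest: P16.

== RESULT ==
9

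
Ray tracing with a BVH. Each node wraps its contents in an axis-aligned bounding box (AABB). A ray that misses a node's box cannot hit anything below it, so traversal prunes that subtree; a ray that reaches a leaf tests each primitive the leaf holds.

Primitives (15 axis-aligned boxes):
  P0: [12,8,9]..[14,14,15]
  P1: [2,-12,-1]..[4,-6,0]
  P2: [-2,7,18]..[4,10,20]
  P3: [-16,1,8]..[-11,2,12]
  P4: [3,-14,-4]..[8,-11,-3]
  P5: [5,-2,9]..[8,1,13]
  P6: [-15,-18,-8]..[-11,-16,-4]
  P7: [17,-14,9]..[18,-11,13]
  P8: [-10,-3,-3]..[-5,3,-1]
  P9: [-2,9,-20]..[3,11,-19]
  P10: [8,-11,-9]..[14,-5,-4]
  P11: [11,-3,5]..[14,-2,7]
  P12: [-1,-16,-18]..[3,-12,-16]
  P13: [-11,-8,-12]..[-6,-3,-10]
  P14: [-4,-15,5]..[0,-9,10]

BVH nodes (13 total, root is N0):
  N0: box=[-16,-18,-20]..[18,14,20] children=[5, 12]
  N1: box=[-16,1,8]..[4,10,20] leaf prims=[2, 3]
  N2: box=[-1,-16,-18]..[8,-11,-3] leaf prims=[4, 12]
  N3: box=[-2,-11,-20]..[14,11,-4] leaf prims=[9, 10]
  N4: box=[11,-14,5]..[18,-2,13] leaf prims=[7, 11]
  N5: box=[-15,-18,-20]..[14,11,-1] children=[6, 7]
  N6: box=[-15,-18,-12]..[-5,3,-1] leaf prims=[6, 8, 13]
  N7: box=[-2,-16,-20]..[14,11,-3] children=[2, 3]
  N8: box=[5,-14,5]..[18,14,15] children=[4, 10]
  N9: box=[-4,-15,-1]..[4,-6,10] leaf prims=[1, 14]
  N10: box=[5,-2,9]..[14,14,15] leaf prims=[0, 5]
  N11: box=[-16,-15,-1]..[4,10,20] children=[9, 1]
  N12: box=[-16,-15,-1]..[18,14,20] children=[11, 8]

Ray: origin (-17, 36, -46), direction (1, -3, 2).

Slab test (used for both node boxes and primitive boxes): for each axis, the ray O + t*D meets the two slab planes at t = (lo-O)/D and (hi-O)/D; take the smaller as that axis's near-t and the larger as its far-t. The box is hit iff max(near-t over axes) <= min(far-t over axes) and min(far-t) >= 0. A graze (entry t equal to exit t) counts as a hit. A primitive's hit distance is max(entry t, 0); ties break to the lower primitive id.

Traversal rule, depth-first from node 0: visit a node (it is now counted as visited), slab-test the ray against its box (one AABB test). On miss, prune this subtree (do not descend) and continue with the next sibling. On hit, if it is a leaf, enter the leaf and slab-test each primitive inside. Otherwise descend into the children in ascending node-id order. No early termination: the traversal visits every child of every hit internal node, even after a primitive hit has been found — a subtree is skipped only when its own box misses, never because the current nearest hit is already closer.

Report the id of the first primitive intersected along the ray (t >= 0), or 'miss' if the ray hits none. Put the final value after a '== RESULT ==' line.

Trace the traversal:
N0 x:[1,35] y:[22/3,18] z:[13,33] -> hit [13,18], descend [5, 12]
  N5 x:[2,31] y:[25/3,18] z:[13,45/2] -> hit [13,18], descend [6, 7]
    N6 x:[2,12] y:[11,18] z:[17,45/2] -> miss, prune
    N7 x:[15,31] y:[25/3,52/3] z:[13,43/2] -> hit [15,52/3], descend [2, 3]
      N2 x:[16,25] y:[47/3,52/3] z:[14,43/2] -> hit [16,52/3] leaf, test {P4(miss), P12(miss)}
      N3 x:[15,31] y:[25/3,47/3] z:[13,21] -> hit [15,47/3] leaf, test {P9(miss), P10(miss)}
  N12 x:[1,35] y:[22/3,17] z:[45/2,33] -> miss, prune

order=[0, 5, 6, 7, 2, 3, 12]  |boxes|=7  |leaves|=2  hit=miss

== RESULT ==
miss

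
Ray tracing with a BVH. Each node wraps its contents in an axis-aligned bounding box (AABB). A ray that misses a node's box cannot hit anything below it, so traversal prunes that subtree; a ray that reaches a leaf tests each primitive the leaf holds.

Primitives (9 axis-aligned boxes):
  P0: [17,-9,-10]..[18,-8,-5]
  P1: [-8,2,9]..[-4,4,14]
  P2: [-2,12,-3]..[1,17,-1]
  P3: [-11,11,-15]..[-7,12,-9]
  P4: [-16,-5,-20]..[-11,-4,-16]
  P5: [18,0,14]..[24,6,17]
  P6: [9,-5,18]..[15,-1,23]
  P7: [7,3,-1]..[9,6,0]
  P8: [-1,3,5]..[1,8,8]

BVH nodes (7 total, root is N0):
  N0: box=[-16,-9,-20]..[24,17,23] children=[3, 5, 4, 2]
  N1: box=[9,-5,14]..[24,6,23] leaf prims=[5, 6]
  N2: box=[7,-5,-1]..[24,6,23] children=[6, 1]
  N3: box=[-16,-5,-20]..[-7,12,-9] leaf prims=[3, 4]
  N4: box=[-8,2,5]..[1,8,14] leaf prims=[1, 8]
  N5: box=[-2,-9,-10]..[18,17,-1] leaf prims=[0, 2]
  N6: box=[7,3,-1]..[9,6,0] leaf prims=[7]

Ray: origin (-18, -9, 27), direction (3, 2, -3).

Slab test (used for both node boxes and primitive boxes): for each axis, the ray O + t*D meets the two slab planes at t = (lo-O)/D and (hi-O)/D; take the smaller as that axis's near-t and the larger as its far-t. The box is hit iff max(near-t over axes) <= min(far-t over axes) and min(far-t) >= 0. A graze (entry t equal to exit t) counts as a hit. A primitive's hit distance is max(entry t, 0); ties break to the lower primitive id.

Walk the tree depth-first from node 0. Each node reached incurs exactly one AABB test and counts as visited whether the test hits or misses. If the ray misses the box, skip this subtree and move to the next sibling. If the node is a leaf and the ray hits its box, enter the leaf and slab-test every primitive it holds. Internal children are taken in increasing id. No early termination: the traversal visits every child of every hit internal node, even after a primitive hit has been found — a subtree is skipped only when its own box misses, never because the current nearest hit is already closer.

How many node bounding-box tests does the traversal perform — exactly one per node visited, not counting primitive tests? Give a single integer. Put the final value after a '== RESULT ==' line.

Walk:
N0 x:[2/3,14] y:[0,13] z:[4/3,47/3] -> hit [4/3,13], descend [2, 3, 4, 5]
  N2 x:[25/3,14] y:[2,15/2] z:[4/3,28/3] -> miss, prune
  N3 x:[2/3,11/3] y:[2,21/2] z:[12,47/3] -> miss, prune
  N4 x:[10/3,19/3] y:[11/2,17/2] z:[13/3,22/3] -> hit [11/2,19/3] leaf, test {P1(miss), P8@t=19/3}
  N5 x:[16/3,12] y:[0,13] z:[28/3,37/3] -> hit [28/3,12] leaf, test {P0(miss), P2(miss)}

order=[0, 2, 3, 4, 5]  |boxes|=5  |leaves|=2  hit=P8

== RESULT ==
5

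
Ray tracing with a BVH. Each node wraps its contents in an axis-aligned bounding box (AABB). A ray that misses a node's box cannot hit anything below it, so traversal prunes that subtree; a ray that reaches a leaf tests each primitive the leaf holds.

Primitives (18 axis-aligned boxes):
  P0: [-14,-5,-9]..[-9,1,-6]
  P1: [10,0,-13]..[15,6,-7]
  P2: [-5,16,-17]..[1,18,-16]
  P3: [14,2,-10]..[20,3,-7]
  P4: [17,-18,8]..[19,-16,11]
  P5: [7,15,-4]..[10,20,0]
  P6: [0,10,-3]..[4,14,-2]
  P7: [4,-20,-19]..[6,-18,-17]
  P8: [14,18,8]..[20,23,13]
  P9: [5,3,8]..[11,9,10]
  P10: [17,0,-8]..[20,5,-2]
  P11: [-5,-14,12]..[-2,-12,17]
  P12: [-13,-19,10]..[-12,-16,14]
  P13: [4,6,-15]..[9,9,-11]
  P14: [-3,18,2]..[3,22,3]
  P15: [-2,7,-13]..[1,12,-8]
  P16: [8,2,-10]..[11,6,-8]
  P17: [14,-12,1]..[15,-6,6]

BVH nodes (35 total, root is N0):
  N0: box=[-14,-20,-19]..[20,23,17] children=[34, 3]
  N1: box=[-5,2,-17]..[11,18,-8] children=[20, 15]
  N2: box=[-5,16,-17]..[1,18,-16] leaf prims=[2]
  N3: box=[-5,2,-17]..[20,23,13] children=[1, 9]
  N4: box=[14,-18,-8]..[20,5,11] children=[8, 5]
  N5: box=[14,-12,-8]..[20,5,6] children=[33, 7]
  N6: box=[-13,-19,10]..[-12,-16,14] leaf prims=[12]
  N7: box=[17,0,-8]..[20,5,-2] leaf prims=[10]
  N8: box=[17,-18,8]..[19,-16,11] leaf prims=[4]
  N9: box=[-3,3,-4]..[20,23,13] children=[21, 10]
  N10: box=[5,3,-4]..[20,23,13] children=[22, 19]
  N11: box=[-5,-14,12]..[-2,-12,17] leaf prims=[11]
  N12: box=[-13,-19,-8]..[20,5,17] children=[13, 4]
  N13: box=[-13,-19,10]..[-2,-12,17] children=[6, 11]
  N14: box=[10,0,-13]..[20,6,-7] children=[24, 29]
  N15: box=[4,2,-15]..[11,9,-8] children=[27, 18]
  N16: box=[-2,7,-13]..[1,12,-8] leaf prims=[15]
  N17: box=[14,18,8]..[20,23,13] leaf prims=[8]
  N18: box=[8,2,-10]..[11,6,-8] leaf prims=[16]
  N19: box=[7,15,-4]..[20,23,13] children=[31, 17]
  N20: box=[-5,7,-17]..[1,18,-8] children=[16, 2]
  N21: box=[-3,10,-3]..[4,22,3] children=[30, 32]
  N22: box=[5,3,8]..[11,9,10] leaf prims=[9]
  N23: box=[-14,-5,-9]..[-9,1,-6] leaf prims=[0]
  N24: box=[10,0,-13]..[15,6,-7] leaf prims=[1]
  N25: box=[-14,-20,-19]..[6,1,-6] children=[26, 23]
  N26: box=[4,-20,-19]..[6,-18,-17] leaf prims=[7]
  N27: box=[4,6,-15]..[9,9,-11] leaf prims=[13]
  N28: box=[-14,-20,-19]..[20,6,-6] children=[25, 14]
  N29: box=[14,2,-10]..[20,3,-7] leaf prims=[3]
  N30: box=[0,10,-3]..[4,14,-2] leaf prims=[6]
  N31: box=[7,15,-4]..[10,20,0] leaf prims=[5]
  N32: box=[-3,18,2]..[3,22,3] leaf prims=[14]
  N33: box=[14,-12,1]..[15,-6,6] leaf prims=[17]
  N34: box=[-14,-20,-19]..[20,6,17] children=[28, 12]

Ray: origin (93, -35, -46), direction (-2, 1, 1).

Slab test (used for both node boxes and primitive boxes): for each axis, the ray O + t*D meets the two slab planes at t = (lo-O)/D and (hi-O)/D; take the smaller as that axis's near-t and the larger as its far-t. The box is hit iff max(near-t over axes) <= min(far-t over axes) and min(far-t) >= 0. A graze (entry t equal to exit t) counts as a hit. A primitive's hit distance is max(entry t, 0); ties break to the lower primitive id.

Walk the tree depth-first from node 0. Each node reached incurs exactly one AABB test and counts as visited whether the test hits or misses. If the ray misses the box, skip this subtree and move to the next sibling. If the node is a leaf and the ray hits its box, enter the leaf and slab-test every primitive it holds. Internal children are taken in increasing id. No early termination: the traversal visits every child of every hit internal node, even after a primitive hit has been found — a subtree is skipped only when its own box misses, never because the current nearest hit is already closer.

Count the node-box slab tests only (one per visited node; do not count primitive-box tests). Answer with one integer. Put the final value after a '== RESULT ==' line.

Walk:
N0 x:[73/2,107/2] y:[15,58] z:[27,63] -> hit [73/2,107/2], descend [3, 34]
  N3 x:[73/2,49] y:[37,58] z:[29,59] -> hit [37,49], descend [1, 9]
    N1 x:[41,49] y:[37,53] z:[29,38] -> miss, prune
    N9 x:[73/2,48] y:[38,58] z:[42,59] -> hit [42,48], descend [10, 21]
      N10 x:[73/2,44] y:[38,58] z:[42,59] -> hit [42,44], descend [19, 22]
        N19 x:[73/2,43] y:[50,58] z:[42,59] -> miss, prune
        N22 x:[41,44] y:[38,44] z:[54,56] -> miss, prune
      N21 x:[89/2,48] y:[45,57] z:[43,49] -> hit [45,48], descend [30, 32]
        N30 x:[89/2,93/2] y:[45,49] z:[43,44] -> miss, prune
        N32 x:[45,48] y:[53,57] z:[48,49] -> miss, prune
  N34 x:[73/2,107/2] y:[15,41] z:[27,63] -> hit [73/2,41], descend [12, 28]
    N12 x:[73/2,53] y:[16,40] z:[38,63] -> hit [38,40], descend [4, 13]
      N4 x:[73/2,79/2] y:[17,40] z:[38,57] -> hit [38,79/2], descend [5, 8]
        N5 x:[73/2,79/2] y:[23,40] z:[38,52] -> hit [38,79/2], descend [7, 33]
          N7 x:[73/2,38] y:[35,40] z:[38,44] -> hit [38,38] leaf, test {P10@t=38}
          N33 x:[39,79/2] y:[23,29] z:[47,52] -> miss, prune
        N8 x:[37,38] y:[17,19] z:[54,57] -> miss, prune
      N13 x:[95/2,53] y:[16,23] z:[56,63] -> miss, prune
    N28 x:[73/2,107/2] y:[15,41] z:[27,40] -> hit [73/2,40], descend [14, 25]
      N14 x:[73/2,83/2] y:[35,41] z:[33,39] -> hit [73/2,39], descend [24, 29]
        N24 x:[39,83/2] y:[35,41] z:[33,39] -> hit [39,39] leaf, test {P1@t=39}
        N29 x:[73/2,79/2] y:[37,38] z:[36,39] -> hit [37,38] leaf, test {P3@t=37}
      N25 x:[87/2,107/2] y:[15,36] z:[27,40] -> miss, prune

Summary -> nodes [0, 3, 1, 9, 10, 19, 22, 21, 30, 32, 34, 12, 4, 5, 7, 33, 8, 13, 28, 14, 24, 29, 25]; box-tests=23; leaf-entries=3; first=P3

== RESULT ==
23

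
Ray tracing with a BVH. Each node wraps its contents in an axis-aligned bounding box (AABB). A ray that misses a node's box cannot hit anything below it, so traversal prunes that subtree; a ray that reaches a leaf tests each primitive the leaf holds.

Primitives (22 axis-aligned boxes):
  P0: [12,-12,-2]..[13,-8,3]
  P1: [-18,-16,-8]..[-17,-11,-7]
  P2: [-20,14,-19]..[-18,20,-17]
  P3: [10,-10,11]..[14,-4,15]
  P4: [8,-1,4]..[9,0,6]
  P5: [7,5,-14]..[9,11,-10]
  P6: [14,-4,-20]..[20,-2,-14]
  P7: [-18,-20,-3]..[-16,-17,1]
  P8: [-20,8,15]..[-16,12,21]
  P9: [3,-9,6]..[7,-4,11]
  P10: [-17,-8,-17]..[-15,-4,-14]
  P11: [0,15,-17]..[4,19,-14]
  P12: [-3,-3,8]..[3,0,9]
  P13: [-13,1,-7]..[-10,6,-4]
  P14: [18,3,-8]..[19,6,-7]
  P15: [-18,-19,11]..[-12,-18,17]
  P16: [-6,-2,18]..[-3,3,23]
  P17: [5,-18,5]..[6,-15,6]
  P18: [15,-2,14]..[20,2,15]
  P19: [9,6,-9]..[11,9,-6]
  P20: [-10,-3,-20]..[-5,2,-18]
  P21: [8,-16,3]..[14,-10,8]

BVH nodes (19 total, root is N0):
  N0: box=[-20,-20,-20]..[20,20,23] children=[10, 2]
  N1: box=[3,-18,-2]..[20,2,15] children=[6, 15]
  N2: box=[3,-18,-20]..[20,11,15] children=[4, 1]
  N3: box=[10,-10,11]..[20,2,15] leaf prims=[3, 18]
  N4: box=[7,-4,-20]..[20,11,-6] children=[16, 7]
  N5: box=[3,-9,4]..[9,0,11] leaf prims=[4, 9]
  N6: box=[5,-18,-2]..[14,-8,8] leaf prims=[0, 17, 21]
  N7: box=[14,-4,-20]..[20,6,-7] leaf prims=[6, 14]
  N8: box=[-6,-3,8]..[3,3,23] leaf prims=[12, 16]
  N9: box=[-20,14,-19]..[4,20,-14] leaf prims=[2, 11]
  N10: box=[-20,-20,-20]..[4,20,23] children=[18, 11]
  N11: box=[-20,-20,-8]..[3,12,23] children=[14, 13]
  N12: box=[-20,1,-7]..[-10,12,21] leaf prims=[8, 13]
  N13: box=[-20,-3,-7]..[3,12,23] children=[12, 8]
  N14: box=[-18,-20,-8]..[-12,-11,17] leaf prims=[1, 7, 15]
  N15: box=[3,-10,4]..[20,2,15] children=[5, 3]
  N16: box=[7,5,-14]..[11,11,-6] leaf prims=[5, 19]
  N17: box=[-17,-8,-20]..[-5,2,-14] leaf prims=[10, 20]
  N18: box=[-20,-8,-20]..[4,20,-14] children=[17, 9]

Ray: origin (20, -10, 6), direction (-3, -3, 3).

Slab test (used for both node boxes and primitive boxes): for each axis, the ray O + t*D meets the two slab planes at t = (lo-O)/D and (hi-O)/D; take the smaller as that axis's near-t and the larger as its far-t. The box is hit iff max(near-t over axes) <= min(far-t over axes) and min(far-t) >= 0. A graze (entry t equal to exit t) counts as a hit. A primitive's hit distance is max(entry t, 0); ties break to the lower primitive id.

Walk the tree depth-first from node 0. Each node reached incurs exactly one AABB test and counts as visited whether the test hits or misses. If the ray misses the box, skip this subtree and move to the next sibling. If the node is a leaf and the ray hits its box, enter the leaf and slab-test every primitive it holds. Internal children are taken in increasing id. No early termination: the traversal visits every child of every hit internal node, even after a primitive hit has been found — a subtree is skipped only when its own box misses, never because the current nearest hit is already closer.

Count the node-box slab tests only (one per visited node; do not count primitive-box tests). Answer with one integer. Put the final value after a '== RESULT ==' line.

Trace the traversal:
N0 x:[0,40/3] y:[-10,10/3] z:[-26/3,17/3] -> hit [0,10/3], descend [2, 10]
  N2 x:[0,17/3] y:[-7,8/3] z:[-26/3,3] -> hit [0,8/3], descend [1, 4]
    N1 x:[0,17/3] y:[-4,8/3] z:[-8/3,3] -> hit [0,8/3], descend [6, 15]
      N6 x:[2,5] y:[-2/3,8/3] z:[-8/3,2/3] -> miss, prune
      N15 x:[0,17/3] y:[-4,0] z:[-2/3,3] -> hit [0,0], descend [3, 5]
        N3 x:[0,10/3] y:[-4,0] z:[5/3,3] -> miss, prune
        N5 x:[11/3,17/3] y:[-10/3,-1/3] z:[-2/3,5/3] -> miss, prune
    N4 x:[0,13/3] y:[-7,-2] z:[-26/3,-4] -> miss, prune
  N10 x:[16/3,40/3] y:[-10,10/3] z:[-26/3,17/3] -> miss, prune

order=[0, 2, 1, 6, 15, 3, 5, 4, 10]  |boxes|=9  |leaves|=0  hit=miss

== RESULT ==
9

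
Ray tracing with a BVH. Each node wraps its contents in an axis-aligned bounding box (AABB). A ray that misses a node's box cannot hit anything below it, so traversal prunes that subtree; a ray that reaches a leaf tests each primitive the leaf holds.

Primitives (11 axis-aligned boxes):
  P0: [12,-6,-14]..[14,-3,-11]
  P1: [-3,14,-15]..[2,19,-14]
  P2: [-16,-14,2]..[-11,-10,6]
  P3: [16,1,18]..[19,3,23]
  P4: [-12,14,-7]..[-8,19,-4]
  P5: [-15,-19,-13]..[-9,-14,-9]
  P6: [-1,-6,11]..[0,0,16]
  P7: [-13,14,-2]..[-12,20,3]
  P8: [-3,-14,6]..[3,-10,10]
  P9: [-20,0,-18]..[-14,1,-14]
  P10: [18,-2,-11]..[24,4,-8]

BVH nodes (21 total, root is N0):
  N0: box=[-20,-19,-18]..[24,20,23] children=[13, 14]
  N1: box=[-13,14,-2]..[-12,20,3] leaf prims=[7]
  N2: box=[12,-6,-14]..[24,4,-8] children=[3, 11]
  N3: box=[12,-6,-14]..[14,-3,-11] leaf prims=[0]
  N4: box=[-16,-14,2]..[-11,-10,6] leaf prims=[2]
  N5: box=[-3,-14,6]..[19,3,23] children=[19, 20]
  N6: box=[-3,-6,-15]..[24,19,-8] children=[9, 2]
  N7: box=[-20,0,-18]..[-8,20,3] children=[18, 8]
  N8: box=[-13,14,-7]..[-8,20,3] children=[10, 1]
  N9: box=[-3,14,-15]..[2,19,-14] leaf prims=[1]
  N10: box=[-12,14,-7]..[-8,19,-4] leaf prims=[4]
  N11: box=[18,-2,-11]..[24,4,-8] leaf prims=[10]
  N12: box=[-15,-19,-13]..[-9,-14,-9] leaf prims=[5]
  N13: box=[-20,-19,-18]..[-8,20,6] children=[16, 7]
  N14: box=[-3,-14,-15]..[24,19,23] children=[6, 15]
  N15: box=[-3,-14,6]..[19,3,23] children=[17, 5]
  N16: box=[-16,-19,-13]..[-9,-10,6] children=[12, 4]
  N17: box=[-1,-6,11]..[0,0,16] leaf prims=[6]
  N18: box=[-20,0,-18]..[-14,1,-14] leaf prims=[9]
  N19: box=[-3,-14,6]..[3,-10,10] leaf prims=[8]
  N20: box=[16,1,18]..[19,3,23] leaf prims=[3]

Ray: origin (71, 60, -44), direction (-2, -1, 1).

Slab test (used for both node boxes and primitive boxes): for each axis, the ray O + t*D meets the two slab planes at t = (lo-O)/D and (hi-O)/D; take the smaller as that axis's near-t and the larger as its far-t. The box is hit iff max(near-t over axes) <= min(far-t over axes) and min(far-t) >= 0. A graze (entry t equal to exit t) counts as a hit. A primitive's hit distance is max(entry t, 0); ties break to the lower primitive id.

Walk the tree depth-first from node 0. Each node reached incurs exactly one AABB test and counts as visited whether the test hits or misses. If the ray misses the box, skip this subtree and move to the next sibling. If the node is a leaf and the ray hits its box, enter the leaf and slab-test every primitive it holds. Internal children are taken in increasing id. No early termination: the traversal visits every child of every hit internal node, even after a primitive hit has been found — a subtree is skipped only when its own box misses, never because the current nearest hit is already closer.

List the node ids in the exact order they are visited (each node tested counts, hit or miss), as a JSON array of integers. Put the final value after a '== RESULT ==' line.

Walk:
N0 x:[47/2,91/2] y:[40,79] z:[26,67] -> hit [40,91/2], descend [13, 14]
  N13 x:[79/2,91/2] y:[40,79] z:[26,50] -> hit [40,91/2], descend [7, 16]
    N7 x:[79/2,91/2] y:[40,60] z:[26,47] -> hit [40,91/2], descend [8, 18]
      N8 x:[79/2,42] y:[40,46] z:[37,47] -> hit [40,42], descend [1, 10]
        N1 x:[83/2,42] y:[40,46] z:[42,47] -> hit [42,42] leaf, test {P7@t=42}
        N10 x:[79/2,83/2] y:[41,46] z:[37,40] -> miss, prune
      N18 x:[85/2,91/2] y:[59,60] z:[26,30] -> miss, prune
    N16 x:[40,87/2] y:[70,79] z:[31,50] -> miss, prune
  N14 x:[47/2,37] y:[41,74] z:[29,67] -> miss, prune

9 AABB tests over nodes [0, 13, 7, 8, 1, 10, 18, 16, 14]; 1 leaf entered; closest P7.

== RESULT ==
[0, 13, 7, 8, 1, 10, 18, 16, 14]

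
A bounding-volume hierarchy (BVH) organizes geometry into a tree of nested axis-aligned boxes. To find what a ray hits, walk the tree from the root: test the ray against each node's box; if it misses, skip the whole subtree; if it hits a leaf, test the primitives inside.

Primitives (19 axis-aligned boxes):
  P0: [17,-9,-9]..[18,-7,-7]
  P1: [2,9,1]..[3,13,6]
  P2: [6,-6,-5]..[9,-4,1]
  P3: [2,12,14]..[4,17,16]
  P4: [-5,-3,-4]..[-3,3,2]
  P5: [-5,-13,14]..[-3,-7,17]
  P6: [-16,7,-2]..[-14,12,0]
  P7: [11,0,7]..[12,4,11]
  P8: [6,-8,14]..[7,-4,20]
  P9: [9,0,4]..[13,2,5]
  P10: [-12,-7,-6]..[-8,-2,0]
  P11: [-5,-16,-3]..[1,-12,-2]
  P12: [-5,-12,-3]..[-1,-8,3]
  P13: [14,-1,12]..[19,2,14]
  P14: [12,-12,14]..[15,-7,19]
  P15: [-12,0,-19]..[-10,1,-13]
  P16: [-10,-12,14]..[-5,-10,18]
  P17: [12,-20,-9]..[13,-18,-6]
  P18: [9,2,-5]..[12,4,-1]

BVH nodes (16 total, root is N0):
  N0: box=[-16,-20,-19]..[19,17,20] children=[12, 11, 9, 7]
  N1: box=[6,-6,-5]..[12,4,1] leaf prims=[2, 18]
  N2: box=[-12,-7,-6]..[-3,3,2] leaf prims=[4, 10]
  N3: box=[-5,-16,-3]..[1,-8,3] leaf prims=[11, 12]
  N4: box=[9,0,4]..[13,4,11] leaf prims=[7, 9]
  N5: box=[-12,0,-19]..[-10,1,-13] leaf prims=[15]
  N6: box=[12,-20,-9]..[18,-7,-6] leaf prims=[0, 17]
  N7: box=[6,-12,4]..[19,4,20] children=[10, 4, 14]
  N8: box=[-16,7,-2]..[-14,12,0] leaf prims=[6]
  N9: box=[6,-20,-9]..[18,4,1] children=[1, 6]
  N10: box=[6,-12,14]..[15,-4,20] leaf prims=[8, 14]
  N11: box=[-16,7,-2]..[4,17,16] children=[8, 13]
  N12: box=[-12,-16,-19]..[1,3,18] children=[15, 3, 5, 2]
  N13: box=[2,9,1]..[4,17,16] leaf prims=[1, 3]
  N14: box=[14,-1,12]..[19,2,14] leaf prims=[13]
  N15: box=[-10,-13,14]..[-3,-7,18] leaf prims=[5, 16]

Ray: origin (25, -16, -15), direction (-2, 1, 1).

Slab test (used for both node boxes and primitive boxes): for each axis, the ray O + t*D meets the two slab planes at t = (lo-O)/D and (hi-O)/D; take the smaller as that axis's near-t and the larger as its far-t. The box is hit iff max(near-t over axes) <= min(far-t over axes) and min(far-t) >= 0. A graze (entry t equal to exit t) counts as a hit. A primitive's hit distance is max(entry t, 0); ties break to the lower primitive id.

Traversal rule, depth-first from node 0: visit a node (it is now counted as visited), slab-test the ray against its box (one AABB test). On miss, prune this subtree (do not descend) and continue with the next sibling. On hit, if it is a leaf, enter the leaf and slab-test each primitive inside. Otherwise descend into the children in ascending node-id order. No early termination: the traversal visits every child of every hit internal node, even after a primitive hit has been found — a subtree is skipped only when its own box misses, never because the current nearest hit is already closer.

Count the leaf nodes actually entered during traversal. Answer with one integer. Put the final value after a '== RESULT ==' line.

Walk:
N0 x:[3,41/2] y:[-4,33] z:[-4,35] -> hit [3,41/2], descend [7, 9, 11, 12]
  N7 x:[3,19/2] y:[4,20] z:[19,35] -> miss, prune
  N9 x:[7/2,19/2] y:[-4,20] z:[6,16] -> hit [6,19/2], descend [1, 6]
    N1 x:[13/2,19/2] y:[10,20] z:[10,16] -> miss, prune
    N6 x:[7/2,13/2] y:[-4,9] z:[6,9] -> hit [6,13/2] leaf, test {P0(miss), P17(miss)}
  N11 x:[21/2,41/2] y:[23,33] z:[13,31] -> miss, prune
  N12 x:[12,37/2] y:[0,19] z:[-4,33] -> hit [12,37/2], descend [2, 3, 5, 15]
    N2 x:[14,37/2] y:[9,19] z:[9,17] -> hit [14,17] leaf, test {P4@t=14, P10(miss)}
    N3 x:[12,15] y:[0,8] z:[12,18] -> miss, prune
    N5 x:[35/2,37/2] y:[16,17] z:[-4,2] -> miss, prune
    N15 x:[14,35/2] y:[3,9] z:[29,33] -> miss, prune

Summary -> nodes [0, 7, 9, 1, 6, 11, 12, 2, 3, 5, 15]; box-tests=11; leaf-entries=2; first=P4

== RESULT ==
2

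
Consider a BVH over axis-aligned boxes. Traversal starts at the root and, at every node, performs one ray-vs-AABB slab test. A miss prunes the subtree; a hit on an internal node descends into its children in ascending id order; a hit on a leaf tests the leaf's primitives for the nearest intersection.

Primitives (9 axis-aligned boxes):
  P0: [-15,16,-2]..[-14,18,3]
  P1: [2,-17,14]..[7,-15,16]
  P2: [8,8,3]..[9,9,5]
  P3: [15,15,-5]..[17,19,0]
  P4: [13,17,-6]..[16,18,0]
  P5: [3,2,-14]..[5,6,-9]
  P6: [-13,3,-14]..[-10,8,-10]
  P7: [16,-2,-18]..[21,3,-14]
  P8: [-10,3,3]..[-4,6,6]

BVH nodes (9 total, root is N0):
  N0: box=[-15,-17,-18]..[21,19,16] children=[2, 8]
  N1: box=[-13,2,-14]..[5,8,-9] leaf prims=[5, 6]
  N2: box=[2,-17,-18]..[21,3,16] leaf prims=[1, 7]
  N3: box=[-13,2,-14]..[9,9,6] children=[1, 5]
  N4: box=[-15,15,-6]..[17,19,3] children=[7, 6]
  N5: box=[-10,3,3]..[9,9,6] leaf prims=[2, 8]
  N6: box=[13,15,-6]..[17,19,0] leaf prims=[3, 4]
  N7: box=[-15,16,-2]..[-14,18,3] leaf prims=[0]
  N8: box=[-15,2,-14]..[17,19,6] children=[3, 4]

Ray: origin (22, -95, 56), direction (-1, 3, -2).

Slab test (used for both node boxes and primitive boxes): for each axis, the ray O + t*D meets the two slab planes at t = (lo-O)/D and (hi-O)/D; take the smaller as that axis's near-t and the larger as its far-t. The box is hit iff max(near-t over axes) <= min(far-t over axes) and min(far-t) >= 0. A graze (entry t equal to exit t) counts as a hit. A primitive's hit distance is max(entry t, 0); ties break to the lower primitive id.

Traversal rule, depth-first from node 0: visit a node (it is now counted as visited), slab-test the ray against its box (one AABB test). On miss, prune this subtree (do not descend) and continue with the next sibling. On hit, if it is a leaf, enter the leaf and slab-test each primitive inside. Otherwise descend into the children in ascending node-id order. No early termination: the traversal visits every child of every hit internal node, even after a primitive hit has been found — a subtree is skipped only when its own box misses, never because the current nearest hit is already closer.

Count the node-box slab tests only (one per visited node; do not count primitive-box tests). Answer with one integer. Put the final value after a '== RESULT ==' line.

Trace the traversal:
N0 x:[1,37] y:[26,38] z:[20,37] -> hit [26,37], descend [2, 8]
  N2 x:[1,20] y:[26,98/3] z:[20,37] -> miss, prune
  N8 x:[5,37] y:[97/3,38] z:[25,35] -> hit [97/3,35], descend [3, 4]
    N3 x:[13,35] y:[97/3,104/3] z:[25,35] -> hit [97/3,104/3], descend [1, 5]
      N1 x:[17,35] y:[97/3,103/3] z:[65/2,35] -> hit [65/2,103/3] leaf, test {P5(miss), P6@t=33}
      N5 x:[13,32] y:[98/3,104/3] z:[25,53/2] -> miss, prune
    N4 x:[5,37] y:[110/3,38] z:[53/2,31] -> miss, prune

Summary -> nodes [0, 2, 8, 3, 1, 5, 4]; box-tests=7; leaf-entries=1; first=P6

== RESULT ==
7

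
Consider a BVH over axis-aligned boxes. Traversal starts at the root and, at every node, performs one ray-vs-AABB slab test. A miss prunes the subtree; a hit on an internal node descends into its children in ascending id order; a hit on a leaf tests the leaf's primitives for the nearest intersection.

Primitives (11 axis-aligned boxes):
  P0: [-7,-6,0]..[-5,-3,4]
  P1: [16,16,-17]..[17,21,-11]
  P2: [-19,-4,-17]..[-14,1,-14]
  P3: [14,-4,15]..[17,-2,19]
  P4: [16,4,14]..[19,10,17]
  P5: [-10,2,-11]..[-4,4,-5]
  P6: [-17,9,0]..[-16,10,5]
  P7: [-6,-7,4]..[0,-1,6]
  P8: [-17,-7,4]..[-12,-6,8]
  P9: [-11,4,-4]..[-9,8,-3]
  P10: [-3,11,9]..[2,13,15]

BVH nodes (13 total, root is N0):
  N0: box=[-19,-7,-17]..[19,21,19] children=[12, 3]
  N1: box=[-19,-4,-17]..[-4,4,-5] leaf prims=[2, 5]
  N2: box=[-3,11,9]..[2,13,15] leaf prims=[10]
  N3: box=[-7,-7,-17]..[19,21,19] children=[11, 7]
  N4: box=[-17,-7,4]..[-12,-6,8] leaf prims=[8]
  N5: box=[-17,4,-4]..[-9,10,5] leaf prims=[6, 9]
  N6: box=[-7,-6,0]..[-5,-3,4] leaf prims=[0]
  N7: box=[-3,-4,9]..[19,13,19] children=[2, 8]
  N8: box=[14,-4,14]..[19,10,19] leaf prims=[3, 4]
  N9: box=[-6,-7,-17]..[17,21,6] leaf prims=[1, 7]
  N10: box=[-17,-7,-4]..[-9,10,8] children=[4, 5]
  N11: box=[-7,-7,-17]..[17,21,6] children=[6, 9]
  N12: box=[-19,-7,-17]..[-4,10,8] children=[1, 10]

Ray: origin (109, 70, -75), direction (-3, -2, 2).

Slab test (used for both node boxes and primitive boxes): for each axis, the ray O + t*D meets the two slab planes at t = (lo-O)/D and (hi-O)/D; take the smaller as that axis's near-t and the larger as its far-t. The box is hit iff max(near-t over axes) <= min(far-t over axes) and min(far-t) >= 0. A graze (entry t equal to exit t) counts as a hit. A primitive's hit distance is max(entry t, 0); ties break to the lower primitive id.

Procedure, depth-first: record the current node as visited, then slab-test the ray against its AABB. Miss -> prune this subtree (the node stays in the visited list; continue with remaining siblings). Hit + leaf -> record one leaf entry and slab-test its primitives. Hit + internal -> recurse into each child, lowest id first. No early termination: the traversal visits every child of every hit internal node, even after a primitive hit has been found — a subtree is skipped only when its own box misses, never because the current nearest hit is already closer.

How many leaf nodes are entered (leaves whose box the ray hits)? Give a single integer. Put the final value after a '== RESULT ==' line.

Walk:
N0 x:[30,128/3] y:[49/2,77/2] z:[29,47] -> hit [30,77/2], descend [3, 12]
  N3 x:[30,116/3] y:[49/2,77/2] z:[29,47] -> hit [30,77/2], descend [7, 11]
    N7 x:[30,112/3] y:[57/2,37] z:[42,47] -> miss, prune
    N11 x:[92/3,116/3] y:[49/2,77/2] z:[29,81/2] -> hit [92/3,77/2], descend [6, 9]
      N6 x:[38,116/3] y:[73/2,38] z:[75/2,79/2] -> hit [38,38] leaf, test {P0@t=38}
      N9 x:[92/3,115/3] y:[49/2,77/2] z:[29,81/2] -> hit [92/3,115/3] leaf, test {P1(miss), P7(miss)}
  N12 x:[113/3,128/3] y:[30,77/2] z:[29,83/2] -> hit [113/3,77/2], descend [1, 10]
    N1 x:[113/3,128/3] y:[33,37] z:[29,35] -> miss, prune
    N10 x:[118/3,42] y:[30,77/2] z:[71/2,83/2] -> miss, prune

Visited [0, 3, 7, 11, 6, 9, 12, 1, 10]. Tests: 9 box, 2 leaf. Nearest: P0.

== RESULT ==
2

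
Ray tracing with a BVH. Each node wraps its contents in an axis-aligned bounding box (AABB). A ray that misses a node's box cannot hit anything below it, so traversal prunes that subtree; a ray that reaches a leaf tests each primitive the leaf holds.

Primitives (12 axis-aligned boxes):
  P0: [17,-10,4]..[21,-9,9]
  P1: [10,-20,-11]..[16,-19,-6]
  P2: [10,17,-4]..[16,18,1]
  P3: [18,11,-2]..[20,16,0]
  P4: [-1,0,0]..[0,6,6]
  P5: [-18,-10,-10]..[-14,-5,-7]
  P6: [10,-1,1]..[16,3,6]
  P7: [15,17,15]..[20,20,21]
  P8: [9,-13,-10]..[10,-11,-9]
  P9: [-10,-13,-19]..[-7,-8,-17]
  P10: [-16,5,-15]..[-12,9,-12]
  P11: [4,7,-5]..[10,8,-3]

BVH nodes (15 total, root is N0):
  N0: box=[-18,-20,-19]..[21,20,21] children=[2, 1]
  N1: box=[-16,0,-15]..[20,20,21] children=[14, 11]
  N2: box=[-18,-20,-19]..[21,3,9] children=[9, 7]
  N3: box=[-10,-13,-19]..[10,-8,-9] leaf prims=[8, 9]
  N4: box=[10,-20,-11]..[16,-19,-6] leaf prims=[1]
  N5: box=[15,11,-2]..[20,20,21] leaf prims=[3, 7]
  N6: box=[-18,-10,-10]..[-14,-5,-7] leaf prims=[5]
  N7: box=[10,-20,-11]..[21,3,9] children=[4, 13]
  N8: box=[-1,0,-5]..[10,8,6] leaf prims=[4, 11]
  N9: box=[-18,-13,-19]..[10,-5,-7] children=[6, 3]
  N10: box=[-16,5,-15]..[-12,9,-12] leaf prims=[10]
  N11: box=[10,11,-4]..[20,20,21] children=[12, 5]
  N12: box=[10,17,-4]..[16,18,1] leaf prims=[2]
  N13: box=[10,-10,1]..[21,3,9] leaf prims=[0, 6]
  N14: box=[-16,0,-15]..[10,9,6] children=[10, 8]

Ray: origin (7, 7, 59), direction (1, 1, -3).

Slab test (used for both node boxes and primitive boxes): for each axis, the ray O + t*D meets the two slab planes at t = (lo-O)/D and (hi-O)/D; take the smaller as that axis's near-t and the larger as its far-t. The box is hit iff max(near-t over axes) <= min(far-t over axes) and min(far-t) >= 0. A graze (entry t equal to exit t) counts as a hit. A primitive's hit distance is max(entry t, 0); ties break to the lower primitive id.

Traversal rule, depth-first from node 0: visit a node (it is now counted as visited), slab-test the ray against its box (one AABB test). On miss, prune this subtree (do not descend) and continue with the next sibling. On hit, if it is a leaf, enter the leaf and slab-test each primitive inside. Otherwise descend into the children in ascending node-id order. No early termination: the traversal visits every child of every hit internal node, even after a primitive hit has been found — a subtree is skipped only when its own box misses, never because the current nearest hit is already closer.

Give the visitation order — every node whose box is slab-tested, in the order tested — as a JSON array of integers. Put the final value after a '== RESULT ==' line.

Traverse from the root:
N0 x:[-25,14] y:[-27,13] z:[38/3,26] -> hit [38/3,13], descend [1, 2]
  N1 x:[-23,13] y:[-7,13] z:[38/3,74/3] -> hit [38/3,13], descend [11, 14]
    N11 x:[3,13] y:[4,13] z:[38/3,21] -> hit [38/3,13], descend [5, 12]
      N5 x:[8,13] y:[4,13] z:[38/3,61/3] -> hit [38/3,13] leaf, test {P3(miss), P7@t=38/3}
      N12 x:[3,9] y:[10,11] z:[58/3,21] -> miss, prune
    N14 x:[-23,3] y:[-7,2] z:[53/3,74/3] -> miss, prune
  N2 x:[-25,14] y:[-27,-4] z:[50/3,26] -> miss, prune

Summary -> nodes [0, 1, 11, 5, 12, 14, 2]; box-tests=7; leaf-entries=1; first=P7

== RESULT ==
[0, 1, 11, 5, 12, 14, 2]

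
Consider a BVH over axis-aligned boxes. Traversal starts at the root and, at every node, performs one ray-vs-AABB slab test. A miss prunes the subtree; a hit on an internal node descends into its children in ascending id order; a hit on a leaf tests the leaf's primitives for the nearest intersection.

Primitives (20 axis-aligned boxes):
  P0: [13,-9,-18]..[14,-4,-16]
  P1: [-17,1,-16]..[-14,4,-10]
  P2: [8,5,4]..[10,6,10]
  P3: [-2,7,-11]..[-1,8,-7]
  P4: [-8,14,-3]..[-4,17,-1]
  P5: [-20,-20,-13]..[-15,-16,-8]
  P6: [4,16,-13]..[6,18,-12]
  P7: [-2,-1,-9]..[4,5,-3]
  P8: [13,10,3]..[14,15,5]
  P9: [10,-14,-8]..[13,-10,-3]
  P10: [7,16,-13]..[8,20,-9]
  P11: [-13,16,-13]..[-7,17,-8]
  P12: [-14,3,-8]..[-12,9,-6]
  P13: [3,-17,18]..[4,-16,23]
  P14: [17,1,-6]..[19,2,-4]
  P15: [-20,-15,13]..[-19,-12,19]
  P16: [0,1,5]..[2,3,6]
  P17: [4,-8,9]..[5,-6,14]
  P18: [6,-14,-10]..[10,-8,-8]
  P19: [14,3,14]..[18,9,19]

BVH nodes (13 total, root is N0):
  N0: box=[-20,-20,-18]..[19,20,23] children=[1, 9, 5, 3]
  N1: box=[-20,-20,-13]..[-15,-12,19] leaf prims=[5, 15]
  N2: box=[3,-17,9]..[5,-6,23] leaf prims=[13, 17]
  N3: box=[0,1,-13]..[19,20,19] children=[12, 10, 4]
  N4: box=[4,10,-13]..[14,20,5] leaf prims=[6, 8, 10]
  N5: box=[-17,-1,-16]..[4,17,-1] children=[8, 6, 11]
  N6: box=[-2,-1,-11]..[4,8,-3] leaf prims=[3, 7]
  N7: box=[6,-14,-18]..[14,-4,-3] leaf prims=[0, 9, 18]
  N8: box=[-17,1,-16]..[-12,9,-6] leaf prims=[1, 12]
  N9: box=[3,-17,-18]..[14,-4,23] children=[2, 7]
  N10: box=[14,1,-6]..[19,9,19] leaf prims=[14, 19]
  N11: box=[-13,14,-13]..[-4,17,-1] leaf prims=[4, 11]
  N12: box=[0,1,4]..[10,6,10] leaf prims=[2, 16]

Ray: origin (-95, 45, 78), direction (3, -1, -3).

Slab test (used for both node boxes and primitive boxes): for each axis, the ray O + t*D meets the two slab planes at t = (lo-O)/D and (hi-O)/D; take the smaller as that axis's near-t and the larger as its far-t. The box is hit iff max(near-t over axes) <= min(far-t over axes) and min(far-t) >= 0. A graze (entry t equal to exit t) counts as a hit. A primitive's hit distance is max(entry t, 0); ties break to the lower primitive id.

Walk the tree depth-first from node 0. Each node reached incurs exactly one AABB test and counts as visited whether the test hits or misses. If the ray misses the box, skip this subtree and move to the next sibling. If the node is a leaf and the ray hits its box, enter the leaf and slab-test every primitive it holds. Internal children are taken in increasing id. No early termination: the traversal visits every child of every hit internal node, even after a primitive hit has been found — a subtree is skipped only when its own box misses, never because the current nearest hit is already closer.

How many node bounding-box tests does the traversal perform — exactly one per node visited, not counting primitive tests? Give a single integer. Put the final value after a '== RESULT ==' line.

Traverse from the root:
N0 x:[25,38] y:[25,65] z:[55/3,32] -> hit [25,32], descend [1, 3, 5, 9]
  N1 x:[25,80/3] y:[57,65] z:[59/3,91/3] -> miss, prune
  N3 x:[95/3,38] y:[25,44] z:[59/3,91/3] -> miss, prune
  N5 x:[26,33] y:[28,46] z:[79/3,94/3] -> hit [28,94/3], descend [6, 8, 11]
    N6 x:[31,33] y:[37,46] z:[27,89/3] -> miss, prune
    N8 x:[26,83/3] y:[36,44] z:[28,94/3] -> miss, prune
    N11 x:[82/3,91/3] y:[28,31] z:[79/3,91/3] -> hit [28,91/3] leaf, test {P4(miss), P11@t=86/3}
  N9 x:[98/3,109/3] y:[49,62] z:[55/3,32] -> miss, prune

8 AABB tests over nodes [0, 1, 3, 5, 6, 8, 11, 9]; 1 leaf entered; closest P11.

== RESULT ==
8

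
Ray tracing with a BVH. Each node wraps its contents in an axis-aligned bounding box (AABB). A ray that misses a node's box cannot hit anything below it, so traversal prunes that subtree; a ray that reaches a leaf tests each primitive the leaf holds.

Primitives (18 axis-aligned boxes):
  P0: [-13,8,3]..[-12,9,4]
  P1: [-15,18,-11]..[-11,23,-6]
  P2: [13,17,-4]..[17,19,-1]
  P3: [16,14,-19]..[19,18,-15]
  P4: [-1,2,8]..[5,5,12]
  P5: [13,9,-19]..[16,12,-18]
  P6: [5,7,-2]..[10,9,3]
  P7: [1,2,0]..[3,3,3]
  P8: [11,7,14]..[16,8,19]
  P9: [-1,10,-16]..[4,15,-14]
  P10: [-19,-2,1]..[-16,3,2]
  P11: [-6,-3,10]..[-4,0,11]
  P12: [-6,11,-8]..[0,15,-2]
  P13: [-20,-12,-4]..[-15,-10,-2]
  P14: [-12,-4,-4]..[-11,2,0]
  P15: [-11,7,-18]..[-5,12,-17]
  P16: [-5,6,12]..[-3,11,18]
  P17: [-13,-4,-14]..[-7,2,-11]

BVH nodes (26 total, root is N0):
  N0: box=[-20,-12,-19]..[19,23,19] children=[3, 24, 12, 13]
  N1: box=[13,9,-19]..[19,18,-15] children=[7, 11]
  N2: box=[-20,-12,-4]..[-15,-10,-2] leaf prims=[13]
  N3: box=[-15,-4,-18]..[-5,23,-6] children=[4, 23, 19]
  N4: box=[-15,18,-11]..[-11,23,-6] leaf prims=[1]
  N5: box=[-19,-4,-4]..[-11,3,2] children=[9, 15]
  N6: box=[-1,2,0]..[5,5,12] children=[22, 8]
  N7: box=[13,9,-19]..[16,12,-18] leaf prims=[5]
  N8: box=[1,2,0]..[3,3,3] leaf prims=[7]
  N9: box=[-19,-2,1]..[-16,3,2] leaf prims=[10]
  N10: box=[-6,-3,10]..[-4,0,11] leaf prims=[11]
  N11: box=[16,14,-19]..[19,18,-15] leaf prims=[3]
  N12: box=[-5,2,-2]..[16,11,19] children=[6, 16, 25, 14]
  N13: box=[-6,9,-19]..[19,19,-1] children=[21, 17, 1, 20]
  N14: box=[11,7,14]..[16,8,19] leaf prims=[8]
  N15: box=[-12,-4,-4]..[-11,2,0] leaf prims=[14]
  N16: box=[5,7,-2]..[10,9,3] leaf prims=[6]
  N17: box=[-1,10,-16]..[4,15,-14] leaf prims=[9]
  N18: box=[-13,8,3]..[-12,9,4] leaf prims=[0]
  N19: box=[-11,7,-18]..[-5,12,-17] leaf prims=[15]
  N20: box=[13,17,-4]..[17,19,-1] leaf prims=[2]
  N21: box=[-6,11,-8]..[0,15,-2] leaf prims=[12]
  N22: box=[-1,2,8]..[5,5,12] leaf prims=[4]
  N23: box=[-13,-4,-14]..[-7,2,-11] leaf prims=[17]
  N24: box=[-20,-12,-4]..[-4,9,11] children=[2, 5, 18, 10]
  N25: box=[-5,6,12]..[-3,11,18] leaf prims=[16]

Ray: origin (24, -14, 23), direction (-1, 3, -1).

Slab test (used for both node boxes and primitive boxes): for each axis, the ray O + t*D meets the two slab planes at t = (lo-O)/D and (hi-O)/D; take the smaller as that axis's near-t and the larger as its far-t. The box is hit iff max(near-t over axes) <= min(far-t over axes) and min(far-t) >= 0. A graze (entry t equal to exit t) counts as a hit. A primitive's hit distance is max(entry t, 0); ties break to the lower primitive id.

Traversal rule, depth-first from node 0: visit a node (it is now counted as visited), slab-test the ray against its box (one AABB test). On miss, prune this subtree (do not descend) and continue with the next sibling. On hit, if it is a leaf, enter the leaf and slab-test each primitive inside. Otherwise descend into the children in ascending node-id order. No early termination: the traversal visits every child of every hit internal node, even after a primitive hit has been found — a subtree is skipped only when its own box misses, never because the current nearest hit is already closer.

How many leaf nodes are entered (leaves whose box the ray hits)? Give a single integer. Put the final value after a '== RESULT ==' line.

Traverse from the root:
N0 x:[5,44] y:[2/3,37/3] z:[4,42] -> hit [5,37/3], descend [3, 12, 13, 24]
  N3 x:[29,39] y:[10/3,37/3] z:[29,41] -> miss, prune
  N12 x:[8,29] y:[16/3,25/3] z:[4,25] -> hit [8,25/3], descend [6, 14, 16, 25]
    N6 x:[19,25] y:[16/3,19/3] z:[11,23] -> miss, prune
    N14 x:[8,13] y:[7,22/3] z:[4,9] -> miss, prune
    N16 x:[14,19] y:[7,23/3] z:[20,25] -> miss, prune
    N25 x:[27,29] y:[20/3,25/3] z:[5,11] -> miss, prune
  N13 x:[5,30] y:[23/3,11] z:[24,42] -> miss, prune
  N24 x:[28,44] y:[2/3,23/3] z:[12,27] -> miss, prune

9 AABB tests over nodes [0, 3, 12, 6, 14, 16, 25, 13, 24]; 0 leaves entered; closest miss.

== RESULT ==
0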